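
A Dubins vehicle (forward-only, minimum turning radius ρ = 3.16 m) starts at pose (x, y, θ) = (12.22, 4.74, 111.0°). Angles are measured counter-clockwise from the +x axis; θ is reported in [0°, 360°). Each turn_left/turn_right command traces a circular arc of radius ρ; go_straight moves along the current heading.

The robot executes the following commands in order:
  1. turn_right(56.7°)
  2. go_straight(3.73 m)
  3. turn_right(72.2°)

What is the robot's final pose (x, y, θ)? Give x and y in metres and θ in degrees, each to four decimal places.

set_pose: (x, y, θ) = (12.2200, 4.7400, 111.0000°), ρ = 3.16
turn_right(56.7°): centre at ρ to the right, rotate −56.7° → (12.6039, 7.7164, 54.3000°)
go_straight(3.73): x += 3.73·cos θ, y += 3.73·sin θ → (14.7805, 10.7455, 54.3000°)
turn_right(72.2°): centre at ρ to the right, rotate −72.2° → (18.3180, 11.9086, -17.9000° ≡ 342.1000°)

(18.3180, 11.9086, 342.1000°)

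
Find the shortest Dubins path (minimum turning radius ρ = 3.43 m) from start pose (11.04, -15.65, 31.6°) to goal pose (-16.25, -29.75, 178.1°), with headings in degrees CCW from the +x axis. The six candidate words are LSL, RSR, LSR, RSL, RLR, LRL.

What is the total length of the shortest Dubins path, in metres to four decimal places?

Let ψ = atan2(Δy, Δx) = atan2(-14.10, -27.29) = -152.6758° be the start→goal bearing.
Normalize: d = |goal − start| / ρ = 30.717326/3.43 = 8.955489, α = (θ_start − ψ) mod 360° = 184.2758° = 3.216220 rad, β = (θ_goal − ψ) mod 360° = 330.7758° = 5.773127 rad.
Common terms: sin α = -0.074558, cos α = -0.997217, sin β = -0.488228, cos β = 0.872716, cos(α−β) = -0.833886, d² = 80.200775. Work in radians in the unit-radius frame; every candidate has L = ρ·(t + p + q).
LSL: p² = 2 + d² − 2cos(α−β) + 2d(sin α − sin β) = 91.277776; p = √p² = 9.553940; φ = atan2(cos β − cos α, d + sin α − sin β) = 0.196995 rad; t = (φ − α) mod 2π = 3.263961 rad, q = (β − φ) mod 2π = 5.576132 rad → L = 3.43·(3.263961 + 9.553940 + 5.576132) = 3.43·18.394033 = 63.091533 m
RSR: p² = 2 + d² − 2cos(α−β) + 2d(sin β − sin α) = 76.459318; p = √p² = 8.744102; φ = atan2(cos α − cos β, d − sin α + sin β) = -0.215515 rad; t = (α − φ) mod 2π = 3.431735 rad, q = (φ − β) mod 2π = 0.294543 rad → L = 3.43·(3.431735 + 8.744102 + 0.294543) = 3.43·12.470380 = 42.773403 m
LSR: p² = d² − 2 + 2cos(α−β) + 2d(sin α + sin β) = 66.452958; p = √p² = 8.151868; φ = atan2(−cos α − cos β, d + sin α + sin β) − atan2(−2, p) = 0.255424 rad; t = (φ − α) mod 2π = 3.322389 rad, q = (φ − β) mod 2π = 0.765482 rad → L = 3.43·(3.322389 + 8.151868 + 0.765482) = 3.43·12.239739 = 41.982305 m
RSL: p² = d² − 2 + 2cos(α−β) − 2d(sin α + sin β) = 86.613049; p = √p² = 9.306613; φ = atan2(cos α + cos β, d − sin α − sin β) − atan2(2, p) = -0.224761 rad; t = (α − φ) mod 2π = 3.440981 rad, q = (β − φ) mod 2π = 5.997888 rad → L = 3.43·(3.440981 + 9.306613 + 5.997888) = 3.43·18.745482 = 64.297004 m
RLR: c = (6 − d² + 2cos(α−β) + 2d(sin α − sin β))/8 = -8.557415, |c| > 1 → infeasible
LRL: c = (6 − d² + 2cos(α−β) − 2d(sin α − sin β))/8 = -10.409722, |c| > 1 → infeasible
Shortest: LSR with L = 41.982305 m ≈ 41.9823 m

41.9823 m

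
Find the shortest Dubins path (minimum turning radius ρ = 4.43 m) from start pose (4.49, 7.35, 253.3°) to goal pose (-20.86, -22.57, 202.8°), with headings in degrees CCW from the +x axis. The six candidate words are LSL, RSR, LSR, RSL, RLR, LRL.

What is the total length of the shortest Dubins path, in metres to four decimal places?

39.3421 m

Let ψ = atan2(Δy, Δx) = atan2(-29.92, -25.35) = -130.2733° be the start→goal bearing.
Normalize: d = |goal − start| / ρ = 39.215162/4.43 = 8.852181, α = (θ_start − ψ) mod 360° = 23.5733° = 0.411431 rad, β = (θ_goal − ψ) mod 360° = 333.0733° = 5.813225 rad.
Common terms: sin α = 0.399921, cos α = 0.916550, sin β = -0.452851, cos β = 0.891586, cos(α−β) = 0.636078, d² = 78.361108. Work in radians in the unit-radius frame; every candidate has L = ρ·(t + p + q).
LSL: p² = 2 + d² − 2cos(α−β) + 2d(sin α − sin β) = 94.186738; p = √p² = 9.704985; φ = atan2(cos β − cos α, d + sin α − sin β) = -0.002572 rad; t = (φ − α) mod 2π = 5.869182 rad, q = (β − φ) mod 2π = 5.815797 rad → L = 4.43·(5.869182 + 9.704985 + 5.815797) = 4.43·21.389965 = 94.757543 m
RSR: p² = 2 + d² − 2cos(α−β) + 2d(sin β − sin α) = 63.991164; p = √p² = 7.999448; φ = atan2(cos α − cos β, d − sin α + sin β) = 0.003121 rad; t = (α − φ) mod 2π = 0.408310 rad, q = (φ − β) mod 2π = 0.473081 rad → L = 4.43·(0.408310 + 7.999448 + 0.473081) = 4.43·8.880839 = 39.342117 m
LSR: p² = d² − 2 + 2cos(α−β) + 2d(sin α + sin β) = 76.696175; p = √p² = 8.757635; φ = atan2(−cos α − cos β, d + sin α + sin β) − atan2(−2, p) = 0.021855 rad; t = (φ − α) mod 2π = 5.893610 rad, q = (φ − β) mod 2π = 0.491816 rad → L = 4.43·(5.893610 + 8.757635 + 0.491816) = 4.43·15.143061 = 67.083760 m
RSL: p² = d² − 2 + 2cos(α−β) − 2d(sin α + sin β) = 78.570353; p = √p² = 8.863992; φ = atan2(cos α + cos β, d − sin α − sin β) − atan2(2, p) = -0.021594 rad; t = (α − φ) mod 2π = 0.433025 rad, q = (β − φ) mod 2π = 5.834819 rad → L = 4.43·(0.433025 + 8.863992 + 5.834819) = 4.43·15.131837 = 67.034036 m
RLR: c = (6 − d² + 2cos(α−β) + 2d(sin α − sin β))/8 = -6.998895, |c| > 1 → infeasible
LRL: c = (6 − d² + 2cos(α−β) − 2d(sin α − sin β))/8 = -10.773342, |c| > 1 → infeasible
Shortest: RSR with L = 39.342117 m ≈ 39.3421 m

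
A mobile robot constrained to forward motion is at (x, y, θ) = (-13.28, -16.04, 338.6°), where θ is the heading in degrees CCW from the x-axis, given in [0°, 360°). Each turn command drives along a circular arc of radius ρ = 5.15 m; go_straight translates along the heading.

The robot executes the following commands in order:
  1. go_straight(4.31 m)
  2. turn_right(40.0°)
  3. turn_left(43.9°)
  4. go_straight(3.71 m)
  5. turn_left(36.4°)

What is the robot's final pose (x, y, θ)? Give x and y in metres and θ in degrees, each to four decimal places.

(3.1034, -23.4650, 18.9000°)

set_pose: (x, y, θ) = (-13.2800, -16.0400, 338.6000°), ρ = 5.15
go_straight(4.31): x += 4.31·cos θ, y += 4.31·sin θ → (-9.2671, -17.6126, 338.6000°)
turn_right(40.0°): centre at ρ to the right, rotate −40.0° → (-6.6247, -19.9423, 298.6000°)
turn_left(43.9°): centre at ρ to the left, rotate +43.9° → (-3.6517, -22.3887, 342.5000°)
go_straight(3.71): x += 3.71·cos θ, y += 3.71·sin θ → (-0.1134, -23.5043, 342.5000°)
turn_left(36.4°): centre at ρ to the left, rotate +36.4° → (3.1034, -23.4650, 378.9000° ≡ 18.9000°)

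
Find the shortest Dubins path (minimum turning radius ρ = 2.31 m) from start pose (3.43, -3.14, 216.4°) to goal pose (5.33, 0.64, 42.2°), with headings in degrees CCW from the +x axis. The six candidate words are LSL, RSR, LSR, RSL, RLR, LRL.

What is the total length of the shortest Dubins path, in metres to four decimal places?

Let ψ = atan2(Δy, Δx) = atan2(3.78, 1.90) = 63.3138° be the start→goal bearing.
Normalize: d = |goal − start| / ρ = 4.230650/2.31 = 1.831450, α = (θ_start − ψ) mod 360° = 153.0862° = 2.671858 rad, β = (θ_goal − ψ) mod 360° = 338.8862° = 5.914680 rad.
Common terms: sin α = 0.452650, cos α = -0.891688, sin β = -0.360222, cos β = 0.932867, cos(α−β) = -0.994881, d² = 3.354210. Work in radians in the unit-radius frame; every candidate has L = ρ·(t + p + q).
LSL: p² = 2 + d² − 2cos(α−β) + 2d(sin α − sin β) = 10.321439; p = √p² = 3.212700; φ = atan2(cos β − cos α, d + sin α − sin β) = 0.603976 rad; t = (φ − α) mod 2π = 4.215303 rad, q = (β − φ) mod 2π = 5.310704 rad → L = 2.31·(4.215303 + 3.212700 + 5.310704) = 2.31·12.738707 = 29.426412 m
RSR: p² = 2 + d² − 2cos(α−β) + 2d(sin β − sin α) = 4.366504; p = √p² = 2.089618; φ = atan2(cos α − cos β, d − sin α + sin β) = -1.061633 rad; t = (α − φ) mod 2π = 3.733490 rad, q = (φ − β) mod 2π = 5.590058 rad → L = 2.31·(3.733490 + 2.089618 + 5.590058) = 2.31·11.413167 = 26.364416 m
LSR: p² = d² − 2 + 2cos(α−β) + 2d(sin α + sin β) = -0.296997 < 0 → infeasible
RSL: p² = d² − 2 + 2cos(α−β) − 2d(sin α + sin β) = -0.974106 < 0 → infeasible
RLR: c = (6 − d² + 2cos(α−β) + 2d(sin α − sin β))/8 = 0.454187; p = 2π − arccos c = 5.183848 rad; φ = atan2(cos α − cos β, d − sin α + sin β) = -1.061633 rad; t = (α − φ + p/2) mod 2π = 0.042229 rad, q = (α − β − t + p) mod 2π = 1.898797 rad → L = 2.31·(0.042229 + 5.183848 + 1.898797) = 2.31·7.124875 = 16.458462 m
LRL: c = (6 − d² + 2cos(α−β) − 2d(sin α − sin β))/8 = -0.290180; p = 2π − arccos c = 4.417974 rad; φ = atan2(cos β − cos α, d + sin α − sin β) = 0.603976 rad; t = (φ − α + p/2) mod 2π = 0.141105 rad, q = (β − α − t + p) mod 2π = 1.236505 rad → L = 2.31·(0.141105 + 4.417974 + 1.236505) = 2.31·5.795585 = 13.387801 m
Shortest: LRL with L = 13.387801 m ≈ 13.3878 m

13.3878 m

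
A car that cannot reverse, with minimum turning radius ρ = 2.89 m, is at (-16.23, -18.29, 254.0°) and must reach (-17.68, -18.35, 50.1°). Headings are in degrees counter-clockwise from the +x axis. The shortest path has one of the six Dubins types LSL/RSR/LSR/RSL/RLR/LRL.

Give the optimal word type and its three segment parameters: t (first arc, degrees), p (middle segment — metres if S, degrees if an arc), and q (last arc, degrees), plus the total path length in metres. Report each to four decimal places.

Let ψ = atan2(Δy, Δx) = atan2(-0.06, -1.45) = -177.6305° be the start→goal bearing.
Normalize: d = |goal − start| / ρ = 1.451241/2.89 = 0.502159, α = (θ_start − ψ) mod 360° = 71.6305° = 1.250188 rad, β = (θ_goal − ψ) mod 360° = 227.7305° = 3.974647 rad.
Common terms: sin α = 0.949044, cos α = 0.315144, sin β = -0.739989, cos β = -0.672619, cos(α−β) = -0.914254, d² = 0.252164. Work in radians in the unit-radius frame; every candidate has L = ρ·(t + p + q).
LSL: p² = 2 + d² − 2cos(α−β) + 2d(sin α − sin β) = 5.777000; p = √p² = 2.403539; φ = atan2(cos β − cos α, d + sin α − sin β) = -0.423509 rad; t = (φ − α) mod 2π = 4.609489 rad, q = (β − φ) mod 2π = 4.398156 rad → L = 2.89·(4.609489 + 2.403539 + 4.398156) = 2.89·11.411183 = 32.978320 m
RSR: p² = 2 + d² − 2cos(α−β) + 2d(sin β − sin α) = 2.384344; p = √p² = 1.544132; φ = atan2(cos α − cos β, d − sin α + sin β) = 2.447500 rad; t = (α − φ) mod 2π = 5.085873 rad, q = (φ − β) mod 2π = 4.756039 rad → L = 2.89·(5.085873 + 1.544132 + 4.756039) = 2.89·11.386044 = 32.905667 m
LSR: p² = d² − 2 + 2cos(α−β) + 2d(sin α + sin β) = -3.366386 < 0 → infeasible
RSL: p² = d² − 2 + 2cos(α−β) − 2d(sin α + sin β) = -3.786301 < 0 → infeasible
RLR: c = (6 − d² + 2cos(α−β) + 2d(sin α − sin β))/8 = 0.701957; p = 2π − arccos c = 5.490530 rad; φ = atan2(cos α − cos β, d − sin α + sin β) = 2.447500 rad; t = (α − φ + p/2) mod 2π = 1.547953 rad, q = (α − β − t + p) mod 2π = 1.218119 rad → L = 2.89·(1.547953 + 5.490530 + 1.218119) = 2.89·8.256602 = 23.861580 m
LRL: c = (6 − d² + 2cos(α−β) − 2d(sin α − sin β))/8 = 0.277875; p = 2π − arccos c = 4.993970 rad; φ = atan2(cos β − cos α, d + sin α − sin β) = -0.423509 rad; t = (φ − α + p/2) mod 2π = 0.823288 rad, q = (β − α − t + p) mod 2π = 0.611956 rad → L = 2.89·(0.823288 + 4.993970 + 0.611956) = 2.89·6.429214 = 18.580429 m
Shortest: LRL with L = 18.580429 m ≈ 18.5804 m
Convert LRL to answer units (arcs ×180/π): t = 0.823288·180/π = 47.1709°, p = 4.993970·180/π = 286.1334°, q = 0.611956·180/π = 35.0625°, L = 18.5804 m.

LRL: t = 47.1709°, p = 286.1334°, q = 35.0625°, L = 18.5804 m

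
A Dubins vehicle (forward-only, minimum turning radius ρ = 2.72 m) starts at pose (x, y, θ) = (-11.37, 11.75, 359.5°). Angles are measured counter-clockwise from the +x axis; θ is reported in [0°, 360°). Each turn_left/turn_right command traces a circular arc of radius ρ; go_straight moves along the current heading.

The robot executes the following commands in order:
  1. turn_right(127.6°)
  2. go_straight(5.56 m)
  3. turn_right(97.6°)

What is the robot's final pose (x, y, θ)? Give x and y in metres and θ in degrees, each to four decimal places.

set_pose: (x, y, θ) = (-11.3700, 11.7500, 359.5000°), ρ = 2.72
turn_right(127.6°): centre at ρ to the right, rotate −127.6° → (-9.2533, 7.3518, 231.9000°)
go_straight(5.56): x += 5.56·cos θ, y += 5.56·sin θ → (-12.6840, 2.9764, 231.9000°)
turn_right(97.6°): centre at ρ to the right, rotate −97.6° → (-16.7711, 2.7551, 134.3000°)

(-16.7711, 2.7551, 134.3000°)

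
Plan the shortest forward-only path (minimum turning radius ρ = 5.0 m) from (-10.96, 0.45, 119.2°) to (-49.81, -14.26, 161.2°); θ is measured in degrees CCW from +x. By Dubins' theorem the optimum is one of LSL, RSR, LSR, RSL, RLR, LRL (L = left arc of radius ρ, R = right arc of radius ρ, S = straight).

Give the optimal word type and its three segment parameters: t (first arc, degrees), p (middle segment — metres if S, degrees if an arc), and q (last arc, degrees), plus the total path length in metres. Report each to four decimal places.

Let ψ = atan2(Δy, Δx) = atan2(-14.71, -38.85) = -159.2615° be the start→goal bearing.
Normalize: d = |goal − start| / ρ = 41.541625/5.0 = 8.308325, α = (θ_start − ψ) mod 360° = 278.4615° = 4.860071 rad, β = (θ_goal − ψ) mod 360° = 320.4615° = 5.593109 rad.
Common terms: sin α = -0.989115, cos α = 0.147146, sin β = -0.636596, cos β = 0.771197, cos(α−β) = 0.743145, d² = 69.028264. Work in radians in the unit-radius frame; every candidate has L = ρ·(t + p + q).
LSL: p² = 2 + d² − 2cos(α−β) + 2d(sin α − sin β) = 63.684292; p = √p² = 7.980244; φ = atan2(cos β − cos α, d + sin α − sin β) = 0.078280 rad; t = (φ − α) mod 2π = 1.501394 rad, q = (β − φ) mod 2π = 5.514829 rad → L = 5.0·(1.501394 + 7.980244 + 5.514829) = 5.0·14.996467 = 74.982337 m
RSR: p² = 2 + d² − 2cos(α−β) + 2d(sin β − sin α) = 75.399657; p = √p² = 8.683298; φ = atan2(cos α − cos β, d − sin α + sin β) = -0.071930 rad; t = (α − φ) mod 2π = 4.932001 rad, q = (φ − β) mod 2π = 0.618146 rad → L = 5.0·(4.932001 + 8.683298 + 0.618146) = 5.0·14.233445 = 71.167223 m
LSR: p² = d² − 2 + 2cos(α−β) + 2d(sin α + sin β) = 41.500685; p = √p² = 6.442103; φ = atan2(−cos α − cos β, d + sin α + sin β) − atan2(−2, p) = 0.164456 rad; t = (φ − α) mod 2π = 1.587570 rad, q = (φ − β) mod 2π = 0.854532 rad → L = 5.0·(1.587570 + 6.442103 + 0.854532) = 5.0·8.884205 = 44.421025 m
RSL: p² = d² − 2 + 2cos(α−β) − 2d(sin α + sin β) = 95.528422; p = √p² = 9.773864; φ = atan2(cos α + cos β, d − sin α − sin β) − atan2(2, p) = -0.109659 rad; t = (α − φ) mod 2π = 4.969730 rad, q = (β − φ) mod 2π = 5.702768 rad → L = 5.0·(4.969730 + 9.773864 + 5.702768) = 5.0·20.446362 = 102.231809 m
RLR: c = (6 − d² + 2cos(α−β) + 2d(sin α − sin β))/8 = -8.424957, |c| > 1 → infeasible
LRL: c = (6 − d² + 2cos(α−β) − 2d(sin α − sin β))/8 = -6.960537, |c| > 1 → infeasible
Shortest: LSR with L = 44.421025 m ≈ 44.4210 m
Convert LSR to answer units (arcs ×180/π): t = 1.587570·180/π = 90.9611°, p = ρ·p = 5.0·6.442103 = 32.2105 m, q = 0.854532·180/π = 48.9611°, L = 44.4210 m.

LSR: t = 90.9611°, p = 32.2105 m, q = 48.9611°, L = 44.4210 m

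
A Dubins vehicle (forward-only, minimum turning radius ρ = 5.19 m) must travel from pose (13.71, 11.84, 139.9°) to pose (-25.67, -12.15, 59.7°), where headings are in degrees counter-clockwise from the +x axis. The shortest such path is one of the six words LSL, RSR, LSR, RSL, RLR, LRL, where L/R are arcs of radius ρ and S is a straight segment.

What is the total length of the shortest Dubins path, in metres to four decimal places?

Let ψ = atan2(Δy, Δx) = atan2(-23.99, -39.38) = -148.6505° be the start→goal bearing.
Normalize: d = |goal − start| / ρ = 46.111869/5.19 = 8.884753, α = (θ_start − ψ) mod 360° = 288.5505° = 5.036157 rad, β = (θ_goal − ψ) mod 360° = 208.3505° = 3.636403 rad.
Common terms: sin α = -0.948043, cos α = 0.318141, sin β = -0.474865, cos β = -0.880059, cos(α−β) = 0.170209, d² = 78.938840. Work in radians in the unit-radius frame; every candidate has L = ρ·(t + p + q).
LSL: p² = 2 + d² − 2cos(α−β) + 2d(sin α − sin β) = 72.190270; p = √p² = 8.496486; φ = atan2(cos β − cos α, d + sin α − sin β) = -0.141495 rad; t = (φ − α) mod 2π = 1.105534 rad, q = (β − φ) mod 2π = 3.777898 rad → L = 5.19·(1.105534 + 8.496486 + 3.777898) = 5.19·13.379917 = 69.441769 m
RSR: p² = 2 + d² − 2cos(α−β) + 2d(sin β − sin α) = 89.006573; p = √p² = 9.434330; φ = atan2(cos α − cos β, d − sin α + sin β) = 0.127348 rad; t = (α − φ) mod 2π = 4.908809 rad, q = (φ − β) mod 2π = 2.774131 rad → L = 5.19·(4.908809 + 9.434330 + 2.774131) = 5.19·17.117269 = 88.838625 m
LSR: p² = d² − 2 + 2cos(α−β) + 2d(sin α + sin β) = 51.994885; p = √p² = 7.210748; φ = atan2(−cos α − cos β, d + sin α + sin β) − atan2(−2, p) = 0.345726 rad; t = (φ − α) mod 2π = 1.592754 rad, q = (φ − β) mod 2π = 2.992508 rad → L = 5.19·(1.592754 + 7.210748 + 2.992508) = 5.19·11.796011 = 61.221295 m
RSL: p² = d² − 2 + 2cos(α−β) − 2d(sin α + sin β) = 102.563634; p = √p² = 10.127371; φ = atan2(cos α + cos β, d − sin α − sin β) − atan2(2, p) = -0.249436 rad; t = (α − φ) mod 2π = 5.285593 rad, q = (β − φ) mod 2π = 3.885839 rad → L = 5.19·(5.285593 + 10.127371 + 3.885839) = 5.19·19.298803 = 100.160789 m
RLR: c = (6 − d² + 2cos(α−β) + 2d(sin α − sin β))/8 = -10.125822, |c| > 1 → infeasible
LRL: c = (6 − d² + 2cos(α−β) − 2d(sin α − sin β))/8 = -8.023784, |c| > 1 → infeasible
Shortest: LSR with L = 61.221295 m ≈ 61.2213 m

61.2213 m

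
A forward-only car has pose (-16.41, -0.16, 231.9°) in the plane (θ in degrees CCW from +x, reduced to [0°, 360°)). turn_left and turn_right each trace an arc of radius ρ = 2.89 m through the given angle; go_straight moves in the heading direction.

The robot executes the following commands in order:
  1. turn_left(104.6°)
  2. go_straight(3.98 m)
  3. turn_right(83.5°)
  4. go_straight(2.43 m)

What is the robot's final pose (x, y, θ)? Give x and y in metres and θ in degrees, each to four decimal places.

set_pose: (x, y, θ) = (-16.4100, -0.1600, 231.9000°), ρ = 2.89
turn_left(104.6°): centre at ρ to the left, rotate +104.6° → (-15.2881, -4.5935, 336.5000°)
go_straight(3.98): x += 3.98·cos θ, y += 3.98·sin θ → (-11.6382, -6.1806, 336.5000°)
turn_right(83.5°): centre at ρ to the right, rotate −83.5° → (-10.0269, -9.6758, 253.0000°)
go_straight(2.43): x += 2.43·cos θ, y += 2.43·sin θ → (-10.7374, -11.9996, 253.0000°)

(-10.7374, -11.9996, 253.0000°)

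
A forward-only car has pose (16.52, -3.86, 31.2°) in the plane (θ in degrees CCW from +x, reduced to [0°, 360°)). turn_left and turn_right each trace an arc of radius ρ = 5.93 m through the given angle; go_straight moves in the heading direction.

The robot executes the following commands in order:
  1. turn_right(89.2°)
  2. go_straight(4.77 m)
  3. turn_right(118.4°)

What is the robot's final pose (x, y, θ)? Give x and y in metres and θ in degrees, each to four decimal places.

(22.4920, -18.8958, 183.6000°)

set_pose: (x, y, θ) = (16.5200, -3.8600, 31.2000°), ρ = 5.93
turn_right(89.2°): centre at ρ to the right, rotate −89.2° → (24.6208, -5.7899, -58.0000° ≡ 302.0000°)
go_straight(4.77): x += 4.77·cos θ, y += 4.77·sin θ → (27.1485, -9.8351, 302.0000°)
turn_right(118.4°): centre at ρ to the right, rotate −118.4° → (22.4920, -18.8958, 183.6000°)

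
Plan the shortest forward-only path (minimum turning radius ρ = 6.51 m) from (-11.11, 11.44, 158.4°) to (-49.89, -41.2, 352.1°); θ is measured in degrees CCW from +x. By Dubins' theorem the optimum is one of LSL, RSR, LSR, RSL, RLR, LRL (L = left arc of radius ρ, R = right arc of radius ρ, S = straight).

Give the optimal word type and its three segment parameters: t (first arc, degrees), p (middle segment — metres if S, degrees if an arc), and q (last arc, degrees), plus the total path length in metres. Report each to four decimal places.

LSL: t = 70.1186°, p = 53.5778 m, q = 123.5814°, L = 75.5862 m

Let ψ = atan2(Δy, Δx) = atan2(-52.64, -38.78) = -126.3792° be the start→goal bearing.
Normalize: d = |goal − start| / ρ = 65.382398/6.51 = 10.043379, α = (θ_start − ψ) mod 360° = 284.7792° = 4.970334 rad, β = (θ_goal − ψ) mod 360° = 118.4792° = 2.067851 rad.
Common terms: sin α = -0.966916, cos α = 0.255094, sin β = 0.878991, cos β = -0.476839, cos(α−β) = -0.971549, d² = 100.869465. Work in radians in the unit-radius frame; every candidate has L = ρ·(t + p + q).
LSL: p² = 2 + d² − 2cos(α−β) + 2d(sin α − sin β) = 67.734277; p = √p² = 8.230084; φ = atan2(cos β − cos α, d + sin α − sin β) = -0.089051 rad; t = (φ − α) mod 2π = 1.223800 rad, q = (β − φ) mod 2π = 2.156903 rad → L = 6.51·(1.223800 + 8.230084 + 2.156903) = 6.51·11.610786 = 75.586219 m
RSR: p² = 2 + d² − 2cos(α−β) + 2d(sin β − sin α) = 141.890849; p = √p² = 11.911795; φ = atan2(cos α − cos β, d − sin α + sin β) = 0.061485 rad; t = (α − φ) mod 2π = 4.908849 rad, q = (φ − β) mod 2π = 4.276819 rad → L = 6.51·(4.908849 + 11.911795 + 4.276819) = 6.51·21.097462 = 137.344480 m
LSR: p² = d² − 2 + 2cos(α−β) + 2d(sin α + sin β) = 95.160226; p = √p² = 9.755010; φ = atan2(−cos α − cos β, d + sin α + sin β) − atan2(−2, p) = 0.224491 rad; t = (φ − α) mod 2π = 1.537342 rad, q = (φ − β) mod 2π = 4.439825 rad → L = 6.51·(1.537342 + 9.755010 + 4.439825) = 6.51·15.732177 = 102.416471 m
RSL: p² = d² − 2 + 2cos(α−β) − 2d(sin α + sin β) = 98.692507; p = √p² = 9.934410; φ = atan2(cos α + cos β, d − sin α − sin β) − atan2(2, p) = -0.220549 rad; t = (α − φ) mod 2π = 5.190882 rad, q = (β − φ) mod 2π = 2.288400 rad → L = 6.51·(5.190882 + 9.934410 + 2.288400) = 6.51·17.413692 = 113.363138 m
RLR: c = (6 − d² + 2cos(α−β) + 2d(sin α − sin β))/8 = -16.736356, |c| > 1 → infeasible
LRL: c = (6 − d² + 2cos(α−β) − 2d(sin α − sin β))/8 = -7.466785, |c| > 1 → infeasible
Shortest: LSL with L = 75.586219 m ≈ 75.5862 m
Convert LSL to answer units (arcs ×180/π): t = 1.223800·180/π = 70.1186°, p = ρ·p = 6.51·8.230084 = 53.5778 m, q = 2.156903·180/π = 123.5814°, L = 75.5862 m.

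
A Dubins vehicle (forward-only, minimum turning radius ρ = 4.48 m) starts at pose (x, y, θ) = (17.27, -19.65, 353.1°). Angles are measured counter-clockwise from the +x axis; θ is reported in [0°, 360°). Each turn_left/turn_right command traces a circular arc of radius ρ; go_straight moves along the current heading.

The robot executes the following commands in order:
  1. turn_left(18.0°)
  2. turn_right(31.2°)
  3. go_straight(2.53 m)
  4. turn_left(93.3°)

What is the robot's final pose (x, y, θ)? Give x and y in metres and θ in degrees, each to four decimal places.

(29.2771, -17.7449, 73.2000°)

set_pose: (x, y, θ) = (17.2700, -19.6500, 353.1000°), ρ = 4.48
turn_left(18.0°): centre at ρ to the left, rotate +18.0° → (18.6707, -19.5986, 371.1000° ≡ 11.1000°)
turn_right(31.2°): centre at ρ to the right, rotate −31.2° → (21.0728, -19.7877, -20.1000° ≡ 339.9000°)
go_straight(2.53): x += 2.53·cos θ, y += 2.53·sin θ → (23.4487, -20.6571, 339.9000°)
turn_left(93.3°): centre at ρ to the left, rotate +93.3° → (29.2771, -17.7449, 433.2000° ≡ 73.2000°)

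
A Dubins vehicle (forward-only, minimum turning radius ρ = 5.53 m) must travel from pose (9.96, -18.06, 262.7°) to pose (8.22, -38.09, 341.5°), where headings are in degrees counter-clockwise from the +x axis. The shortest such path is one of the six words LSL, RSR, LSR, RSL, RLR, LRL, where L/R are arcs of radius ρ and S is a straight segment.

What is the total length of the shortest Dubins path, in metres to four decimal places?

22.7445 m

Let ψ = atan2(Δy, Δx) = atan2(-20.03, -1.74) = -94.9648° be the start→goal bearing.
Normalize: d = |goal − start| / ρ = 20.105435/5.53 = 3.635702, α = (θ_start − ψ) mod 360° = 357.6648° = 6.242428 rad, β = (θ_goal − ψ) mod 360° = 76.4648° = 1.334563 rad.
Common terms: sin α = -0.040746, cos α = 0.999170, sin β = 0.972226, cos β = 0.234043, cos(α−β) = 0.194234, d² = 13.218332. Work in radians in the unit-radius frame; every candidate has L = ρ·(t + p + q).
LSL: p² = 2 + d² − 2cos(α−β) + 2d(sin α − sin β) = 7.464135; p = √p² = 2.732057; φ = atan2(cos β − cos α, d + sin α − sin β) = -0.283852 rad; t = (φ − α) mod 2π = 6.040091 rad, q = (β − φ) mod 2π = 1.618414 rad → L = 5.53·(6.040091 + 2.732057 + 1.618414) = 5.53·10.390562 = 57.459806 m
RSR: p² = 2 + d² − 2cos(α−β) + 2d(sin β − sin α) = 22.195593; p = √p² = 4.711220; φ = atan2(cos α − cos β, d − sin α + sin β) = 0.163128 rad; t = (α − φ) mod 2π = 6.079301 rad, q = (φ − β) mod 2π = 5.111751 rad → L = 5.53·(6.079301 + 4.711220 + 5.111751) = 5.53·15.902271 = 87.939559 m
LSR: p² = d² − 2 + 2cos(α−β) + 2d(sin α + sin β) = 18.379975; p = √p² = 4.287187; φ = atan2(−cos α − cos β, d + sin α + sin β) − atan2(−2, p) = 0.172769 rad; t = (φ − α) mod 2π = 0.213526 rad, q = (φ − β) mod 2π = 5.121392 rad → L = 5.53·(0.213526 + 4.287187 + 5.121392) = 5.53·9.622104 = 53.210238 m
RSL: p² = d² − 2 + 2cos(α−β) − 2d(sin α + sin β) = 4.833627; p = √p² = 2.198551; φ = atan2(cos α + cos β, d − sin α − sin β) − atan2(2, p) = -0.310284 rad; t = (α − φ) mod 2π = 0.269527 rad, q = (β − φ) mod 2π = 1.644847 rad → L = 5.53·(0.269527 + 2.198551 + 1.644847) = 5.53·4.112925 = 22.744475 m
RLR: c = (6 − d² + 2cos(α−β) + 2d(sin α − sin β))/8 = -1.774449, |c| > 1 → infeasible
LRL: c = (6 − d² + 2cos(α−β) − 2d(sin α − sin β))/8 = 0.066983; p = 2π − arccos c = 4.779422 rad; φ = atan2(cos β − cos α, d + sin α − sin β) = -0.283852 rad; t = (φ − α + p/2) mod 2π = 2.146616 rad, q = (β − α − t + p) mod 2π = 4.008125 rad → L = 5.53·(2.146616 + 4.779422 + 4.008125) = 5.53·10.934164 = 60.465928 m
Shortest: RSL with L = 22.744475 m ≈ 22.7445 m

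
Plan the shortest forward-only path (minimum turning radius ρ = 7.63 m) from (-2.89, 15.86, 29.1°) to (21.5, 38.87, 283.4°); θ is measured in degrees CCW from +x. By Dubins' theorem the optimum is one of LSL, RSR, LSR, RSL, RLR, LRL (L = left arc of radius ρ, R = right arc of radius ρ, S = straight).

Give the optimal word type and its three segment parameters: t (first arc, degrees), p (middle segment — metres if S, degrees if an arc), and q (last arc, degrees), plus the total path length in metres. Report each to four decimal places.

LSR: t = 43.1764°, p = 20.1782 m, q = 148.8764°, L = 45.7536 m

Let ψ = atan2(Δy, Δx) = atan2(23.01, 24.39) = 43.3324° be the start→goal bearing.
Normalize: d = |goal − start| / ρ = 33.531063/7.63 = 4.394635, α = (θ_start − ψ) mod 360° = 345.7676° = 6.034784 rad, β = (θ_goal − ψ) mod 360° = 240.0676° = 4.189971 rad.
Common terms: sin α = -0.245855, cos α = 0.969307, sin β = -0.866615, cos β = -0.498977, cos(α−β) = -0.270600, d² = 19.312815. Work in radians in the unit-radius frame; every candidate has L = ρ·(t + p + q).
LSL: p² = 2 + d² − 2cos(α−β) + 2d(sin α − sin β) = 27.310043; p = √p² = 5.225901; φ = atan2(cos β − cos α, d + sin α − sin β) = -0.284797 rad; t = (φ − α) mod 2π = 6.246790 rad, q = (β − φ) mod 2π = 4.474768 rad → L = 7.63·(6.246790 + 5.225901 + 4.474768) = 7.63·15.947459 = 121.679110 m
RSR: p² = 2 + d² − 2cos(α−β) + 2d(sin β − sin α) = 16.397988; p = √p² = 4.049443; φ = atan2(cos α − cos β, d − sin α + sin β) = 0.371045 rad; t = (α − φ) mod 2π = 5.663739 rad, q = (φ − β) mod 2π = 2.464259 rad → L = 7.63·(5.663739 + 4.049443 + 2.464259) = 7.63·12.177441 = 92.913877 m
LSR: p² = d² − 2 + 2cos(α−β) + 2d(sin α + sin β) = 6.993815; p = √p² = 2.644582; φ = atan2(−cos α − cos β, d + sin α + sin β) − atan2(−2, p) = 0.505168 rad; t = (φ − α) mod 2π = 0.753570 rad, q = (φ − β) mod 2π = 2.598383 rad → L = 7.63·(0.753570 + 2.644582 + 2.598383) = 7.63·5.996534 = 45.753557 m
RSL: p² = d² − 2 + 2cos(α−β) − 2d(sin α + sin β) = 26.549412; p = √p² = 5.152612; φ = atan2(cos α + cos β, d − sin α − sin β) − atan2(2, p) = -0.285054 rad; t = (α − φ) mod 2π = 0.036653 rad, q = (β − φ) mod 2π = 4.475025 rad → L = 7.63·(0.036653 + 5.152612 + 4.475025) = 7.63·9.664290 = 73.738530 m
RLR: c = (6 − d² + 2cos(α−β) + 2d(sin α − sin β))/8 = -1.049749, |c| > 1 → infeasible
LRL: c = (6 − d² + 2cos(α−β) − 2d(sin α − sin β))/8 = -2.413755, |c| > 1 → infeasible
Shortest: LSR with L = 45.753557 m ≈ 45.7536 m
Convert LSR to answer units (arcs ×180/π): t = 0.753570·180/π = 43.1764°, p = ρ·p = 7.63·2.644582 = 20.1782 m, q = 2.598383·180/π = 148.8764°, L = 45.7536 m.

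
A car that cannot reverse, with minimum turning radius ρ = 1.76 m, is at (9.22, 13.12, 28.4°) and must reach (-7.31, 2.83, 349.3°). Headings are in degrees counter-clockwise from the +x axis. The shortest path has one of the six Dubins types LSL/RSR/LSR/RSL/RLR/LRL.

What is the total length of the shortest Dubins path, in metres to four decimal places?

Let ψ = atan2(Δy, Δx) = atan2(-10.29, -16.53) = -148.0975° be the start→goal bearing.
Normalize: d = |goal − start| / ρ = 19.471132/1.76 = 11.063143, α = (θ_start − ψ) mod 360° = 176.4975° = 3.080463 rad, β = (θ_goal − ψ) mod 360° = 137.3975° = 2.398040 rad.
Common terms: sin α = 0.061091, cos α = -0.998132, sin β = 0.676907, cos β = -0.736068, cos(α−β) = 0.776046, d² = 122.393143. Work in radians in the unit-radius frame; every candidate has L = ρ·(t + p + q).
LSL: p² = 2 + d² − 2cos(α−β) + 2d(sin α − sin β) = 109.215324; p = √p² = 10.450614; φ = atan2(cos β − cos α, d + sin α − sin β) = 0.025079 rad; t = (φ − α) mod 2π = 3.227801 rad, q = (β − φ) mod 2π = 2.372961 rad → L = 1.76·(3.227801 + 10.450614 + 2.372961) = 1.76·16.051375 = 28.250420 m
RSR: p² = 2 + d² − 2cos(α−β) + 2d(sin β − sin α) = 136.466777; p = √p² = 11.681900; φ = atan2(cos α − cos β, d − sin α + sin β) = -0.022435 rad; t = (α − φ) mod 2π = 3.102899 rad, q = (φ − β) mod 2π = 3.862710 rad → L = 1.76·(3.102899 + 11.681900 + 3.862710) = 1.76·18.647509 = 32.819615 m
LSR: p² = d² − 2 + 2cos(α−β) + 2d(sin α + sin β) = 138.274407; p = √p² = 11.759014; φ = atan2(−cos α − cos β, d + sin α + sin β) − atan2(−2, p) = 0.314378 rad; t = (φ − α) mod 2π = 3.517100 rad, q = (φ − β) mod 2π = 4.199523 rad → L = 1.76·(3.517100 + 11.759014 + 4.199523) = 1.76·19.475637 = 34.277121 m
RSL: p² = d² − 2 + 2cos(α−β) − 2d(sin α + sin β) = 105.616065; p = √p² = 10.276968; φ = atan2(cos α + cos β, d − sin α − sin β) − atan2(2, p) = -0.358613 rad; t = (α − φ) mod 2π = 3.439077 rad, q = (β − φ) mod 2π = 2.756653 rad → L = 1.76·(3.439077 + 10.276968 + 2.756653) = 1.76·16.472697 = 28.991947 m
RLR: c = (6 − d² + 2cos(α−β) + 2d(sin α − sin β))/8 = -16.058347, |c| > 1 → infeasible
LRL: c = (6 − d² + 2cos(α−β) − 2d(sin α − sin β))/8 = -12.651915, |c| > 1 → infeasible
Shortest: LSL with L = 28.250420 m ≈ 28.2504 m

28.2504 m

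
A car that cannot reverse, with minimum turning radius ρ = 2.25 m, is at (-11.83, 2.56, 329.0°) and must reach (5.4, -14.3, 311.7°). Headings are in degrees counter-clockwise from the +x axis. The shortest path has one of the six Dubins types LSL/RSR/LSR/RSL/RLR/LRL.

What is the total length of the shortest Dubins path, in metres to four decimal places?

Let ψ = atan2(Δy, Δx) = atan2(-16.86, 17.23) = -44.3782° be the start→goal bearing.
Normalize: d = |goal − start| / ρ = 24.106690/2.25 = 10.714084, α = (θ_start − ψ) mod 360° = 13.3782° = 0.233493 rad, β = (θ_goal − ψ) mod 360° = 356.0782° = 6.214736 rad.
Common terms: sin α = 0.231377, cos α = 0.972864, sin β = -0.068396, cos β = 0.997658, cos(α−β) = 0.954761, d² = 114.791605. Work in radians in the unit-radius frame; every candidate has L = ρ·(t + p + q).
LSL: p² = 2 + d² − 2cos(α−β) + 2d(sin α − sin β) = 121.305663; p = √p² = 11.013885; φ = atan2(cos β − cos α, d + sin α − sin β) = 0.002251 rad; t = (φ − α) mod 2π = 6.051944 rad, q = (β − φ) mod 2π = 6.212485 rad → L = 2.25·(6.051944 + 11.013885 + 6.212485) = 2.25·23.278314 = 52.376206 m
RSR: p² = 2 + d² − 2cos(α−β) + 2d(sin β − sin α) = 108.458504; p = √p² = 10.414341; φ = atan2(cos α − cos β, d − sin α + sin β) = -0.002381 rad; t = (α − φ) mod 2π = 0.235874 rad, q = (φ − β) mod 2π = 0.066068 rad → L = 2.25·(0.235874 + 10.414341 + 0.066068) = 2.25·10.716283 = 24.111637 m
LSR: p² = d² − 2 + 2cos(α−β) + 2d(sin α + sin β) = 118.193520; p = √p² = 10.871684; φ = atan2(−cos α − cos β, d + sin α + sin β) − atan2(−2, p) = 0.002711 rad; t = (φ − α) mod 2π = 6.052403 rad, q = (φ − β) mod 2π = 0.071160 rad → L = 2.25·(6.052403 + 10.871684 + 0.071160) = 2.25·16.995247 = 38.239306 m
RSL: p² = d² − 2 + 2cos(α−β) − 2d(sin α + sin β) = 111.208733; p = √p² = 10.545555; φ = atan2(cos α + cos β, d − sin α − sin β) − atan2(2, p) = -0.002795 rad; t = (α − φ) mod 2π = 0.236287 rad, q = (β − φ) mod 2π = 6.217531 rad → L = 2.25·(0.236287 + 10.545555 + 6.217531) = 2.25·16.999373 = 38.248590 m
RLR: c = (6 − d² + 2cos(α−β) + 2d(sin α − sin β))/8 = -12.557313, |c| > 1 → infeasible
LRL: c = (6 − d² + 2cos(α−β) − 2d(sin α − sin β))/8 = -14.163208, |c| > 1 → infeasible
Shortest: RSR with L = 24.111637 m ≈ 24.1116 m

24.1116 m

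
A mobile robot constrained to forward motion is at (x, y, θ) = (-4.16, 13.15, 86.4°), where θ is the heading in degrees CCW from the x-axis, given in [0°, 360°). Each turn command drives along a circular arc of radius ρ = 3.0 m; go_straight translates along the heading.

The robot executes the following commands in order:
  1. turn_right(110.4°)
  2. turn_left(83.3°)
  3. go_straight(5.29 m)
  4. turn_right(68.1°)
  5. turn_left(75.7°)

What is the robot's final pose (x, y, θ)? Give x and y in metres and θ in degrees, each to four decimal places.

(12.8118, 24.6806, 66.9000°)

set_pose: (x, y, θ) = (-4.1600, 13.1500, 86.4000°), ρ = 3.0
turn_right(110.4°): centre at ρ to the right, rotate −110.4° → (0.0543, 15.7023, -24.0000° ≡ 336.0000°)
turn_left(83.3°): centre at ρ to the left, rotate +83.3° → (3.8541, 16.9113, 419.3000° ≡ 59.3000°)
go_straight(5.29): x += 5.29·cos θ, y += 5.29·sin θ → (6.5548, 21.4599, 59.3000°)
turn_right(68.1°): centre at ρ to the right, rotate −68.1° → (9.5933, 22.8929, -8.8000° ≡ 351.2000°)
turn_left(75.7°): centre at ρ to the left, rotate +75.7° → (12.8118, 24.6806, 426.9000° ≡ 66.9000°)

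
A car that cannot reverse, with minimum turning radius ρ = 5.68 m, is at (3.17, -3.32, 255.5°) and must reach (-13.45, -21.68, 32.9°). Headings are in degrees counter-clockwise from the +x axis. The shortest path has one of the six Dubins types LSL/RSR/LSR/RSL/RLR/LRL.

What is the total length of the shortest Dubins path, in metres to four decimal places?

43.2324 m

Let ψ = atan2(Δy, Δx) = atan2(-18.36, -16.62) = -132.1523° be the start→goal bearing.
Normalize: d = |goal − start| / ρ = 24.765177/5.68 = 4.360066, α = (θ_start − ψ) mod 360° = 27.6523° = 0.482624 rad, β = (θ_goal − ψ) mod 360° = 165.0523° = 2.880706 rad.
Common terms: sin α = 0.464105, cos α = 0.885780, sin β = 0.257937, cos β = -0.966162, cos(α−β) = -0.736097, d² = 19.010179. Work in radians in the unit-radius frame; every candidate has L = ρ·(t + p + q).
LSL: p² = 2 + d² − 2cos(α−β) + 2d(sin α − sin β) = 24.280181; p = √p² = 4.927492; φ = atan2(cos β − cos α, d + sin α − sin β) = -0.385302 rad; t = (φ − α) mod 2π = 5.415260 rad, q = (β − φ) mod 2π = 3.266008 rad → L = 5.68·(5.415260 + 4.927492 + 3.266008) = 5.68·13.608760 = 77.297757 m
RSR: p² = 2 + d² − 2cos(α−β) + 2d(sin β − sin α) = 20.684565; p = √p² = 4.548029; φ = atan2(cos α − cos β, d − sin α + sin β) = 0.419383 rad; t = (α − φ) mod 2π = 0.063241 rad, q = (φ − β) mod 2π = 3.821862 rad → L = 5.68·(0.063241 + 4.548029 + 3.821862) = 5.68·8.433132 = 47.900187 m
LSR: p² = d² − 2 + 2cos(α−β) + 2d(sin α + sin β) = 21.834287; p = √p² = 4.672717; φ = atan2(−cos α − cos β, d + sin α + sin β) − atan2(−2, p) = 0.420238 rad; t = (φ − α) mod 2π = 6.220800 rad, q = (φ − β) mod 2π = 3.822717 rad → L = 5.68·(6.220800 + 4.672717 + 3.822717) = 5.68·14.716234 = 83.588211 m
RSL: p² = d² − 2 + 2cos(α−β) − 2d(sin α + sin β) = 9.241683; p = √p² = 3.040014; φ = atan2(cos α + cos β, d − sin α − sin β) − atan2(2, p) = -0.603994 rad; t = (α − φ) mod 2π = 1.086618 rad, q = (β − φ) mod 2π = 3.484700 rad → L = 5.68·(1.086618 + 3.040014 + 3.484700) = 5.68·7.611332 = 43.232365 m
RLR: c = (6 − d² + 2cos(α−β) + 2d(sin α − sin β))/8 = -1.585571, |c| > 1 → infeasible
LRL: c = (6 − d² + 2cos(α−β) − 2d(sin α − sin β))/8 = -2.035023, |c| > 1 → infeasible
Shortest: RSL with L = 43.232365 m ≈ 43.2324 m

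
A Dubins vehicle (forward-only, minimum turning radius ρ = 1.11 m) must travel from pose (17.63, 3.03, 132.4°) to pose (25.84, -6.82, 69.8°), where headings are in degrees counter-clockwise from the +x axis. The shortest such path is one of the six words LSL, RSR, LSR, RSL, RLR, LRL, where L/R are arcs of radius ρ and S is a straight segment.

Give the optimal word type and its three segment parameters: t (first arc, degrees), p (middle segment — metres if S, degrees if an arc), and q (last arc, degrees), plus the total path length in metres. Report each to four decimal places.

LSL: t = 180.0970°, p = 11.8243 m, q = 117.3030°, L = 17.5859 m

Let ψ = atan2(Δy, Δx) = atan2(-9.85, 8.21) = -50.1887° be the start→goal bearing.
Normalize: d = |goal − start| / ρ = 12.822894/1.11 = 11.552156, α = (θ_start − ψ) mod 360° = 182.5887° = 3.186774 rad, β = (θ_goal − ψ) mod 360° = 119.9887° = 2.094198 rad.
Common terms: sin α = -0.045166, cos α = -0.998979, sin β = 0.866124, cos β = -0.499829, cos(α−β) = 0.460200, d² = 133.452317. Work in radians in the unit-radius frame; every candidate has L = ρ·(t + p + q).
LSL: p² = 2 + d² − 2cos(α−β) + 2d(sin α − sin β) = 113.477188; p = √p² = 10.652567; φ = atan2(cos β − cos α, d + sin α − sin β) = 0.046874 rad; t = (φ − α) mod 2π = 3.143286 rad, q = (β − φ) mod 2π = 2.047324 rad → L = 1.11·(3.143286 + 10.652567 + 2.047324) = 1.11·15.843176 = 17.585926 m
RSR: p² = 2 + d² − 2cos(α−β) + 2d(sin β − sin α) = 155.586648; p = √p² = 12.473438; φ = atan2(cos α − cos β, d − sin α + sin β) = -0.040028 rad; t = (α − φ) mod 2π = 3.226802 rad, q = (φ − β) mod 2π = 4.148960 rad → L = 1.11·(3.226802 + 12.473438 + 4.148960) = 1.11·19.849199 = 22.032611 m
LSR: p² = d² − 2 + 2cos(α−β) + 2d(sin α + sin β) = 151.340383; p = √p² = 12.302048; φ = atan2(−cos α − cos β, d + sin α + sin β) − atan2(−2, p) = 0.281712 rad; t = (φ − α) mod 2π = 3.378123 rad, q = (φ − β) mod 2π = 4.470699 rad → L = 1.11·(3.378123 + 12.302048 + 4.470699) = 1.11·20.150869 = 22.367465 m
RSL: p² = d² − 2 + 2cos(α−β) − 2d(sin α + sin β) = 113.405050; p = √p² = 10.649181; φ = atan2(cos α + cos β, d − sin α − sin β) − atan2(2, p) = -0.324416 rad; t = (α − φ) mod 2π = 3.511190 rad, q = (β − φ) mod 2π = 2.418614 rad → L = 1.11·(3.511190 + 10.649181 + 2.418614) = 1.11·16.578985 = 18.402673 m
RLR: c = (6 − d² + 2cos(α−β) + 2d(sin α − sin β))/8 = -18.448331, |c| > 1 → infeasible
LRL: c = (6 − d² + 2cos(α−β) − 2d(sin α − sin β))/8 = -13.184648, |c| > 1 → infeasible
Shortest: LSL with L = 17.585926 m ≈ 17.5859 m
Convert LSL to answer units (arcs ×180/π): t = 3.143286·180/π = 180.0970°, p = ρ·p = 1.11·10.652567 = 11.8243 m, q = 2.047324·180/π = 117.3030°, L = 17.5859 m.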